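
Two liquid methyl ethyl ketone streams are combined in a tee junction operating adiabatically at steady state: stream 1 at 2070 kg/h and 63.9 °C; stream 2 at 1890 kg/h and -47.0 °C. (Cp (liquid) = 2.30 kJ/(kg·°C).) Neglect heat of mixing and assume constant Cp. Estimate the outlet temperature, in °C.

Adiabatic, steady state ⇒ Σ ṁᵢCp,ᵢ(T_out − Tᵢ) = 0
Σ ṁᵢCp,ᵢTᵢ = 2070×2.30×63.9 + 1890×2.30×-47.0 = 99919
Σ ṁᵢCp,ᵢ = 2070×2.30 + 1890×2.30 = 9108
T_out = 99919 / 9108 = 10.97 °C

T_out = 11.0 °C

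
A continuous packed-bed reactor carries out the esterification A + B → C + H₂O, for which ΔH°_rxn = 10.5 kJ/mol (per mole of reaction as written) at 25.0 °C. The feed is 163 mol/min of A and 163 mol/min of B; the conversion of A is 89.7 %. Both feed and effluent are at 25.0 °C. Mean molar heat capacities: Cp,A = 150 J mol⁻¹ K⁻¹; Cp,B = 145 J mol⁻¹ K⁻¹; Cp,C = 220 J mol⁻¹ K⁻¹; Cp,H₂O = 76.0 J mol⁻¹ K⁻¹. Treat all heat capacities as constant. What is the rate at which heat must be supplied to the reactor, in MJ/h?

Q_in = 92.1 MJ/h

Extent of reaction ξ = 0.897 × 163 = 146.21 mol/min
Reaction term: ξ·ΔH°_rxn = 146.21 × 10.5 = 1535.2 kJ/min
Q = ΔH = 1535.2 kJ/min = 25.587 kW
Heat supplied = 92.113 MJ/h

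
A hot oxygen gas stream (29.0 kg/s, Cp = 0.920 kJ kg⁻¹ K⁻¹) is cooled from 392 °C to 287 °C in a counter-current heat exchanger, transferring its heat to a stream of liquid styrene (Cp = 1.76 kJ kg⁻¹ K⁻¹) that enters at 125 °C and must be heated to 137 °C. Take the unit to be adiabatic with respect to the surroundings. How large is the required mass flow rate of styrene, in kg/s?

Heat released by hot stream: Q = 29.0 × 0.920 × (392 − 287) = 2801.4 kJ/s
Energy balance on cold side (adiabatic exchanger): Q = ṁ_c·Cp_c·(T_c,out − T_c,in)
ṁ_c = 2801.4 / [1.76 × (137 − 125)] = 132.64 kg/s

ṁ_c = 133 kg/s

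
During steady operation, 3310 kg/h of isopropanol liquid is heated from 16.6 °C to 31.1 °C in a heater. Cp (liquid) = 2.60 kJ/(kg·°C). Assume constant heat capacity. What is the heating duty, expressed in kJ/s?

Q = ṁ·Cp·ΔT = 3310 × 2.60 × (31.1 − 16.6) = 124790 kJ/h
Converting: 124790 / 3600 s = 34.663 kW

Q = 34.7 kJ/s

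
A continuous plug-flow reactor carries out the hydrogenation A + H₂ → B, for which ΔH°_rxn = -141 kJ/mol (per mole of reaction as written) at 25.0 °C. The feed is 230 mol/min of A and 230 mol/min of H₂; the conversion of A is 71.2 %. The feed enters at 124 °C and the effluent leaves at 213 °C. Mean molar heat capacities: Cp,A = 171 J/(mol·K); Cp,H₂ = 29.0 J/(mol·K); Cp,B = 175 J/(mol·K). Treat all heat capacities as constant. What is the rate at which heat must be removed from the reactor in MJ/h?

Q_out = 1190 MJ/h

Extent of reaction ξ = 0.712 × 230 = 163.76 mol/min
Reaction term: ξ·ΔH°_rxn = 163.76 × -141 = -23090 kJ/min
Sensible, feed 124→25 °C: -4554 kJ/min
Outlet flows (mol/min): A 66.24, H₂ 66.24, B 163.76
Sensible, products 25→213 °C: 7878.3 kJ/min
Q = ΔH = -19766 kJ/min = -329.43 kW
Heat removed = 1185.9 MJ/h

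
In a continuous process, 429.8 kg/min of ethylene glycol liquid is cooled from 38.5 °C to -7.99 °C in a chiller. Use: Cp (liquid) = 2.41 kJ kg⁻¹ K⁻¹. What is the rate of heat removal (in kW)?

Q = ṁ·Cp·ΔT = 429.8 × 2.41 × (-7.99 − 38.5) = -48155 kJ/min
Converting: 48155 / 60 s = 802.59 kW

Q_c = 803 kW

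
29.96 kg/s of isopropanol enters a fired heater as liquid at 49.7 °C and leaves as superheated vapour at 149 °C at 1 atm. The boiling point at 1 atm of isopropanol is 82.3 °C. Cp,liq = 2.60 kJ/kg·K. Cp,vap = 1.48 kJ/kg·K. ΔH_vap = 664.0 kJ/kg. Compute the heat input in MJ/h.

liquid 49.7→82.3 °C: 84.76 kJ/kg
vaporisation at 82.3 °C: 664 kJ/kg
vapour 82.3→149 °C: 98.716 kJ/kg
Δh = 84.76 + 664 + 98.716 = 847.48 kJ/kg
Q = ṁ·Δh = 29.96 kg/s × 847.48 kJ/kg = 25390 kJ/s
|Q| = 25390 kW = 91405 MJ/h

Q = 91400 MJ/h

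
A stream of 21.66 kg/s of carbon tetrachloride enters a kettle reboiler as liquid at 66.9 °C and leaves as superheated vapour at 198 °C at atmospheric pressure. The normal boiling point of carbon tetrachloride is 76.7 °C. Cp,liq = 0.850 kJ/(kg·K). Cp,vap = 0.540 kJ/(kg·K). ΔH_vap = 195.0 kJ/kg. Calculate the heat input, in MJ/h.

Q = 21000 MJ/h

liquid 66.9→76.7 °C: 8.33 kJ/kg
vaporisation at 76.7 °C: 195 kJ/kg
vapour 76.7→198 °C: 65.502 kJ/kg
Δh = 8.33 + 195 + 65.502 = 268.83 kJ/kg
Q = ṁ·Δh = 21.66 kg/s × 268.83 kJ/kg = 5822.9 kJ/s
|Q| = 5822.9 kW = 20962 MJ/h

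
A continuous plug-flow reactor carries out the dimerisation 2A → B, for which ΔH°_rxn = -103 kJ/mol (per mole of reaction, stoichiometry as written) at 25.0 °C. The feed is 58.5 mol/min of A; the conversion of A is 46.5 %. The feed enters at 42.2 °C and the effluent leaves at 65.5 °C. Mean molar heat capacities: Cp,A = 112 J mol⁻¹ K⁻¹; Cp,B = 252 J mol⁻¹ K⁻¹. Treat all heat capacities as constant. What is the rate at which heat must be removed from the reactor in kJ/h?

Q_out = 74000 kJ/h

Extent of reaction ξ = 0.465 × 58.5 / 2 = 13.601 mol/min
Reaction term: ξ·ΔH°_rxn = 13.601 × -103 = -1400.9 kJ/min
Sensible, feed 42.2→25 °C: -112.69 kJ/min
Outlet flows (mol/min): A 31.297, B 13.601
Sensible, products 25→65.5 °C: 280.78 kJ/min
Q = ΔH = -1232.8 kJ/min = -20.547 kW
Heat removed = 73971 kJ/h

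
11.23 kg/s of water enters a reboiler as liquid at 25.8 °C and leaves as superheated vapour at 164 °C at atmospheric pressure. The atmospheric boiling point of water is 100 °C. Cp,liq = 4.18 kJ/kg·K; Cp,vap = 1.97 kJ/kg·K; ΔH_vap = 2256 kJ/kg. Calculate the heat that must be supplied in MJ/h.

Q = 109000 MJ/h

liquid 25.8→100 °C: 310.16 kJ/kg
vaporisation at 100 °C: 2256 kJ/kg
vapour 100→164 °C: 126.08 kJ/kg
Δh = 310.16 + 2256 + 126.08 = 2692.2 kJ/kg
Q = ṁ·Δh = 11.23 kg/s × 2692.2 kJ/kg = 30234 kJ/s
|Q| = 30234 kW = 108840 MJ/h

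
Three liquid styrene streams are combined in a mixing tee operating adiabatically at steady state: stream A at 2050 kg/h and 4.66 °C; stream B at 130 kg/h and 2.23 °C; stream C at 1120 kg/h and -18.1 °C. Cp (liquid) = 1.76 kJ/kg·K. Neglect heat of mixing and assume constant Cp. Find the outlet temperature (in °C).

Energy balance with Q = 0: Σ ṁᵢCp,ᵢ(T_out − Tᵢ) = 0
T_out = Σ ṁᵢCp,ᵢTᵢ / Σ ṁᵢCp,ᵢ
      = -18355 / 5808 = -3.1603 °C

T_out = -3.16 °C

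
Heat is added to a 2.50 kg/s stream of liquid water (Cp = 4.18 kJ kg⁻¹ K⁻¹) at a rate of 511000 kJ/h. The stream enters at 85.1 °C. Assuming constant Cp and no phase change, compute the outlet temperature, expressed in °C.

Q = 511000 kJ/h = 141.94 kJ/s
ΔT = Q/(ṁ·Cp) = 141.94/(2.50×4.18) = 13.583 K
T_out = 85.1 + 13.583 = 98.683 °C

T_out = 98.7 °C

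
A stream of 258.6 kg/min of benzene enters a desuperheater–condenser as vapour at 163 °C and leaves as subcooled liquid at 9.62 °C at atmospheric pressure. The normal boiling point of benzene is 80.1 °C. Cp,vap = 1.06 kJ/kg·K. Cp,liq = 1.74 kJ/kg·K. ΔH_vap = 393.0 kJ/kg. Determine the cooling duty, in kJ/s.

vapour 163→80.1 °C: -87.874 kJ/kg
condensation at 80.1 °C: -393 kJ/kg
liquid 80.1→9.62 °C: -122.64 kJ/kg
Δh = -87.874 + -393 + -122.64 = -603.51 kJ/kg
Q = ṁ·Δh = 258.6 kg/min × -603.51 kJ/kg = -156070 kJ/min
|Q| = 2601.1 kW

Q_c = 2600 kJ/s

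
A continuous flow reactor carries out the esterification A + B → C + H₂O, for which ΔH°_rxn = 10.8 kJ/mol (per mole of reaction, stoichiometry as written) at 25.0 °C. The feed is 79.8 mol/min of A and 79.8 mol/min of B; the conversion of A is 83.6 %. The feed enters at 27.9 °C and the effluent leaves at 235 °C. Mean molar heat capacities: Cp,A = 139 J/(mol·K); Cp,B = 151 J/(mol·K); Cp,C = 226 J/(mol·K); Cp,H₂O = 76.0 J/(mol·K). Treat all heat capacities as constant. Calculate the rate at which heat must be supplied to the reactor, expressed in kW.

Extent of reaction ξ = 0.836 × 79.8 = 66.713 mol/min
Reaction term: ξ·ΔH°_rxn = 66.713 × 10.8 = 720.5 kJ/min
Sensible, feed 27.9→25 °C: -67.112 kJ/min
Outlet flows (mol/min): A 13.087, B 13.087, C 66.713, H₂O 66.713
Sensible, products 25→235 °C: 5027.9 kJ/min
Q = ΔH = 5681.3 kJ/min = 94.689 kW
Heat supplied = 94.689 kW

Q_in = 94.7 kW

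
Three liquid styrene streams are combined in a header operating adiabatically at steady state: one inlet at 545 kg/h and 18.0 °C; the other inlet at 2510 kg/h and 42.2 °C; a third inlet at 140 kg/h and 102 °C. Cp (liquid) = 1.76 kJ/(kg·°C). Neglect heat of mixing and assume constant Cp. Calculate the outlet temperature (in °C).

T_out = 40.7 °C

No heat crosses the boundary, so H_out = H_in.
T_out = Σ ṁᵢCp,ᵢTᵢ / Σ ṁᵢCp,ᵢ
      = 228820 / 5623.2 = 40.692 °C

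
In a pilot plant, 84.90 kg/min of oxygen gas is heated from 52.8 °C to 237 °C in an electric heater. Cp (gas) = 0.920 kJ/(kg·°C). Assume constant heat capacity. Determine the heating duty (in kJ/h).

Q = ṁ·Cp·ΔT = 84.90 × 0.920 × (237 − 52.8) = 14387 kJ/min
Converting: 14387 / 60 s = 239.79 kW
Heating duty = 863250 kJ/h

Q = 863000 kJ/h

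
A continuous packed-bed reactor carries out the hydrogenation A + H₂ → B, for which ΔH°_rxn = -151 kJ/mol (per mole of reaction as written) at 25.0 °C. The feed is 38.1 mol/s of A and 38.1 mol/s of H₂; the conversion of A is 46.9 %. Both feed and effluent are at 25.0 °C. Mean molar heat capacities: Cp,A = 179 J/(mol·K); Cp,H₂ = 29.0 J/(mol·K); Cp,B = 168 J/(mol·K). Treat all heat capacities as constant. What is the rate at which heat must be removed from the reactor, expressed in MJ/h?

Extent of reaction ξ = 0.469 × 38.1 = 17.869 mol/s
Reaction term: ξ·ΔH°_rxn = 17.869 × -151 = -2698.2 kJ/s
Q = ΔH = -2698.2 kJ/s = -2698.2 kW
Heat removed = 9713.5 MJ/h

Q_out = 9710 MJ/h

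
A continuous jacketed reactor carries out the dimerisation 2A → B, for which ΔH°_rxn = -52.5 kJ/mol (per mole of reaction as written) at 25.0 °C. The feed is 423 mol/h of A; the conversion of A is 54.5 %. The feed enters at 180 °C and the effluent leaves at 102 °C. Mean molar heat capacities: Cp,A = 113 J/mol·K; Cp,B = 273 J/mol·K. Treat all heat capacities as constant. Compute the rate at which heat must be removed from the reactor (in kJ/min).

Q_out = 156 kJ/min

Extent of reaction ξ = 0.545 × 423 / 2 = 115.27 mol/h
Reaction term: ξ·ΔH°_rxn = 115.27 × -52.5 = -6051.5 kJ/h
Sensible, feed 180→25 °C: -7408.8 kJ/h
Outlet flows (mol/h): A 192.46, B 115.27
Sensible, products 25→102 °C: 4097.7 kJ/h
Q = ΔH = -9362.7 kJ/h = -2.6008 kW
Heat removed = 156.05 kJ/min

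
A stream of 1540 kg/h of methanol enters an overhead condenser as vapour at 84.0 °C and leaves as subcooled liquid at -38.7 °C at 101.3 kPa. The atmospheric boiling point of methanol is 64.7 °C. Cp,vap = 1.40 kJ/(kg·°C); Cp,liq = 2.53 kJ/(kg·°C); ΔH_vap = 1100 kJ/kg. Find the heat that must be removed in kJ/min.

Q_c = 35600 kJ/min

vapour 84.0→64.7 °C: -27.02 kJ/kg
condensation at 64.7 °C: -1100 kJ/kg
liquid 64.7→-38.7 °C: -261.6 kJ/kg
Δh = -27.02 + -1100 + -261.6 = -1388.6 kJ/kg
Q = ṁ·Δh = 1540 kg/h × -1388.6 kJ/kg = -2.1385e+06 kJ/h
|Q| = 594.02 kW = 35641 kJ/min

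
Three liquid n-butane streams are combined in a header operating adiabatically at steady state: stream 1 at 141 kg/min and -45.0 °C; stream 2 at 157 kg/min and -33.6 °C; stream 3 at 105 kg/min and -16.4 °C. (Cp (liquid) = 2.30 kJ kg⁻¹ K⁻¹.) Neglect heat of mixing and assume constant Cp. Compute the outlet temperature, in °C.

T_out = -33.1 °C

No heat crosses the boundary, so H_out = H_in.
Σ ṁᵢCp,ᵢTᵢ = 141×2.30×-45.0 + 157×2.30×-33.6 + 105×2.30×-16.4 = -30687
Σ ṁᵢCp,ᵢ = 141×2.30 + 157×2.30 + 105×2.30 = 926.9
T_out = -30687 / 926.9 = -33.107 °C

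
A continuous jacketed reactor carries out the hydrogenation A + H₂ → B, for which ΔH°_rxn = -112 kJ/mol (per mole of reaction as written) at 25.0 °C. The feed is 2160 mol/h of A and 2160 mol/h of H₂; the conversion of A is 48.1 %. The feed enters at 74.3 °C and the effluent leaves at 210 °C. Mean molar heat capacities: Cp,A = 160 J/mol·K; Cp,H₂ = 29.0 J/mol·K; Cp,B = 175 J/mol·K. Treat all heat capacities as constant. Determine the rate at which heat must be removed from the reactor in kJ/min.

Q_out = 1060 kJ/min

Extent of reaction ξ = 0.481 × 2160 = 1039 mol/h
Reaction term: ξ·ΔH°_rxn = 1039 × -112 = -116360 kJ/h
Sensible, feed 74.3→25 °C: -20126 kJ/h
Outlet flows (mol/h): A 1121, H₂ 1121, B 1039
Sensible, products 25→210 °C: 72833 kJ/h
Q = ΔH = -63656 kJ/h = -17.682 kW
Heat removed = 1060.9 kJ/min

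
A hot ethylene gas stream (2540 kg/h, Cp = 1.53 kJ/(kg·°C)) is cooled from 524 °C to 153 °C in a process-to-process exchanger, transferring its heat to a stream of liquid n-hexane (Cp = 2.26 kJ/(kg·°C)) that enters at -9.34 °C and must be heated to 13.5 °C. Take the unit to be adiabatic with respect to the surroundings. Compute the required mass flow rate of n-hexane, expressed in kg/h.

ṁ_c = 27900 kg/h

Heat released by hot stream: Q = 2540 × 1.53 × (524 − 153) = 1.4418e+06 kJ/h
Energy balance on cold side (adiabatic exchanger): Q = ṁ_c·Cp_c·(T_c,out − T_c,in)
ṁ_c = 1.4418e+06 / [2.26 × (13.5 − -9.34)] = 27932 kg/h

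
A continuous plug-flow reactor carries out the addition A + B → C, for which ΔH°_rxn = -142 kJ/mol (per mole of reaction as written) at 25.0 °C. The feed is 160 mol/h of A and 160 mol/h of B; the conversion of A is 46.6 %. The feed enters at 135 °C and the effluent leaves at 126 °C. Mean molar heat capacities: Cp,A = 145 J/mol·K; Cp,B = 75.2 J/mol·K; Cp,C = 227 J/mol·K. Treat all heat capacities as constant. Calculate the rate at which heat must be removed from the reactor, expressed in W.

Extent of reaction ξ = 0.466 × 160 = 74.56 mol/h
Reaction term: ξ·ΔH°_rxn = 74.56 × -142 = -10588 kJ/h
Sensible, feed 135→25 °C: -3875.5 kJ/h
Outlet flows (mol/h): A 85.44, B 85.44, C 74.56
Sensible, products 25→126 °C: 3609.6 kJ/h
Q = ΔH = -10853 kJ/h = -3.0148 kW
Heat removed = 3014.8 W

Q_out = 3010 W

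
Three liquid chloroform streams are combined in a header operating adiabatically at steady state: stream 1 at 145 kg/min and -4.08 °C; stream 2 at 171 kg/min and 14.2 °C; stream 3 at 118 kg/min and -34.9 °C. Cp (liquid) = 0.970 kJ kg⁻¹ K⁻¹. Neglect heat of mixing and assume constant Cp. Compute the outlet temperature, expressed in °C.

No heat crosses the boundary, so H_out = H_in.
Σ ṁᵢCp,ᵢTᵢ = 145×0.970×-4.08 + 171×0.970×14.2 + 118×0.970×-34.9 = -2213.2
Σ ṁᵢCp,ᵢ = 145×0.970 + 171×0.970 + 118×0.970 = 420.98
T_out = -2213.2 / 420.98 = -5.2571 °C

T_out = -5.26 °C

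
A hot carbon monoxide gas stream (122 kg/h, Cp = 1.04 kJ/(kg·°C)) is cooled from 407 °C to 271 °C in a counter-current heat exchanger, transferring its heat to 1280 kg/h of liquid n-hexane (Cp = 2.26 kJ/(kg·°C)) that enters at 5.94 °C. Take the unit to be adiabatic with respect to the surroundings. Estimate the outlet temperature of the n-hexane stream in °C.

Heat released by hot stream: Q = 122 × 1.04 × (407 − 271) = 17256 kJ/h
Energy balance on cold side (adiabatic exchanger): Q = ṁ_c·Cp_c·(T_c,out − T_c,in)
T_c,out = 5.94 + 17256/(1280 × 2.26) = 11.905 °C

T_c,out = 11.9 °C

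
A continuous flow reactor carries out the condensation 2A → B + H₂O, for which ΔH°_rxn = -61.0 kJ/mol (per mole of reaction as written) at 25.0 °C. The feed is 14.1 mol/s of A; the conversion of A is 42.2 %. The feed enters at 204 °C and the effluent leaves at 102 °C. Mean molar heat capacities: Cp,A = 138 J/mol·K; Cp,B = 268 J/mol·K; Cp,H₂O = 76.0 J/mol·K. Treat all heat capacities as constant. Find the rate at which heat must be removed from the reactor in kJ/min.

Q_out = 21900 kJ/min

Extent of reaction ξ = 0.422 × 14.1 / 2 = 2.9751 mol/s
Reaction term: ξ·ΔH°_rxn = 2.9751 × -61.0 = -181.48 kJ/s
Sensible, feed 204→25 °C: -348.3 kJ/s
Outlet flows (mol/s): A 8.1498, B 2.9751, H₂O 2.9751
Sensible, products 25→102 °C: 165.4 kJ/s
Q = ΔH = -364.38 kJ/s = -364.38 kW
Heat removed = 21863 kJ/min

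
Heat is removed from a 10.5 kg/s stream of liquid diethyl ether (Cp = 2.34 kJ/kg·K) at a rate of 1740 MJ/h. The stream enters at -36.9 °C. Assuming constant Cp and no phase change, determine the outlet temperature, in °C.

Q = 1740 MJ/h = 483.33 kJ/s
ΔT = Q/(ṁ·Cp) = 483.33/(10.5×2.34) = 19.672 K
T_out = -36.9 − 19.672 = -56.572 °C

T_out = -56.6 °C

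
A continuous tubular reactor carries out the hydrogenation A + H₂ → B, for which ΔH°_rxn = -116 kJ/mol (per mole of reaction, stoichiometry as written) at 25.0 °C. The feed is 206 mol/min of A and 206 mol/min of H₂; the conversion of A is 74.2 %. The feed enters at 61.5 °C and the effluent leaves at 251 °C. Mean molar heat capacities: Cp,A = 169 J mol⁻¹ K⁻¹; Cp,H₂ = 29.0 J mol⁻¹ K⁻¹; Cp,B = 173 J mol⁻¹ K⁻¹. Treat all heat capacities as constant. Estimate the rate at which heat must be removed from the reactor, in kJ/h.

Extent of reaction ξ = 0.742 × 206 = 152.85 mol/min
Reaction term: ξ·ΔH°_rxn = 152.85 × -116 = -17731 kJ/min
Sensible, feed 61.5→25 °C: -1488.8 kJ/min
Outlet flows (mol/min): A 53.148, H₂ 53.148, B 152.85
Sensible, products 25→251 °C: 8354.5 kJ/min
Q = ΔH = -10865 kJ/min = -181.09 kW
Heat removed = 651910 kJ/h

Q_out = 652000 kJ/h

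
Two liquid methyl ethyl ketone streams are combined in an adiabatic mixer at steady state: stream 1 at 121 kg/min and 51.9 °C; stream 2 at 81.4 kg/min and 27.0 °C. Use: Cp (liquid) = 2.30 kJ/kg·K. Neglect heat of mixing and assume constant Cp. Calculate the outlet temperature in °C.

T_out = 41.9 °C

No heat crosses the boundary, so H_out = H_in.
Σ ṁᵢCp,ᵢTᵢ = 121×2.30×51.9 + 81.4×2.30×27.0 = 19499
Σ ṁᵢCp,ᵢ = 121×2.30 + 81.4×2.30 = 465.52
T_out = 19499 / 465.52 = 41.886 °C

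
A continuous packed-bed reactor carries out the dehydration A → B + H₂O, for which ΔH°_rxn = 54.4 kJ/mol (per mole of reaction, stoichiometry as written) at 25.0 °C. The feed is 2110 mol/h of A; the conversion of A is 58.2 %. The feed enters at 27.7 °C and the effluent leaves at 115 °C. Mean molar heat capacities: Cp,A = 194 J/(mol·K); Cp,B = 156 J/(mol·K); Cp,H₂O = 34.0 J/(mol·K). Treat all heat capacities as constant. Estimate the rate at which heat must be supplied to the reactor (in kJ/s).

Extent of reaction ξ = 0.582 × 2110 = 1228 mol/h
Reaction term: ξ·ΔH°_rxn = 1228 × 54.4 = 66804 kJ/h
Sensible, feed 27.7→25 °C: -1105.2 kJ/h
Outlet flows (mol/h): A 881.98, B 1228, H₂O 1228
Sensible, products 25→115 °C: 36399 kJ/h
Q = ΔH = 102100 kJ/h = 28.36 kW
Heat supplied = 28.36 kJ/s

Q_in = 28.4 kJ/s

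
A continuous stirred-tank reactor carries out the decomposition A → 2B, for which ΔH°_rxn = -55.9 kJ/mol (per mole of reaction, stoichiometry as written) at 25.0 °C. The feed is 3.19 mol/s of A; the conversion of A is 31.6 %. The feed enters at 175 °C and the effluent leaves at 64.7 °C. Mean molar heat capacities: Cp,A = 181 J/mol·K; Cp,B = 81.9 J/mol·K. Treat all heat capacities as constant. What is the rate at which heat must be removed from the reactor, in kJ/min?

Extent of reaction ξ = 0.316 × 3.19 = 1.008 mol/s
Reaction term: ξ·ΔH°_rxn = 1.008 × -55.9 = -56.349 kJ/s
Sensible, feed 175→25 °C: -86.609 kJ/s
Outlet flows (mol/s): A 2.182, B 2.0161
Sensible, products 25→64.7 °C: 22.234 kJ/s
Q = ΔH = -120.72 kJ/s = -120.72 kW
Heat removed = 7243.4 kJ/min

Q_out = 7240 kJ/min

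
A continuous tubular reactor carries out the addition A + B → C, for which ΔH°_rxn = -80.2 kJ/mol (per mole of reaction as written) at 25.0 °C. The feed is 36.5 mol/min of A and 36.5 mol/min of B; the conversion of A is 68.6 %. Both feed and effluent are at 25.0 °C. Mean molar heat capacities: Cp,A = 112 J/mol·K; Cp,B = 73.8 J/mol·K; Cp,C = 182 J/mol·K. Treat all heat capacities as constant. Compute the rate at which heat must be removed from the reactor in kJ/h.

Q_out = 120000 kJ/h

Extent of reaction ξ = 0.686 × 36.5 = 25.039 mol/min
Reaction term: ξ·ΔH°_rxn = 25.039 × -80.2 = -2008.1 kJ/min
Q = ΔH = -2008.1 kJ/min = -33.469 kW
Heat removed = 120490 kJ/h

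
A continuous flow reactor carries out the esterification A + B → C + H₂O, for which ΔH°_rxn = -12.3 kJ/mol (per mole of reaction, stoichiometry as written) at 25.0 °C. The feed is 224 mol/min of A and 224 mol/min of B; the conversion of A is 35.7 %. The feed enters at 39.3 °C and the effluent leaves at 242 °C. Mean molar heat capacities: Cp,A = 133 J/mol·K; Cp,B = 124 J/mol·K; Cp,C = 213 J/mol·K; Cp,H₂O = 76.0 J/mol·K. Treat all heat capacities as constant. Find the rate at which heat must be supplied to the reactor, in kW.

Q_in = 187 kW

Extent of reaction ξ = 0.357 × 224 = 79.968 mol/min
Reaction term: ξ·ΔH°_rxn = 79.968 × -12.3 = -983.61 kJ/min
Sensible, feed 39.3→25 °C: -823.22 kJ/min
Outlet flows (mol/min): A 144.03, B 144.03, C 79.968, H₂O 79.968
Sensible, products 25→242 °C: 13048 kJ/min
Q = ΔH = 11241 kJ/min = 187.35 kW
Heat supplied = 187.35 kW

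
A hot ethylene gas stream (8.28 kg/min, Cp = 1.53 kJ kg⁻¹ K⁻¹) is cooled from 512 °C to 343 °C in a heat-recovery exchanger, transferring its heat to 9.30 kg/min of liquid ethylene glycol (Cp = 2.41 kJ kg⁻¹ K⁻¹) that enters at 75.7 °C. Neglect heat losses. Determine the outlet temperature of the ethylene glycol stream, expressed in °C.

Heat released by hot stream: Q = 8.28 × 1.53 × (512 − 343) = 2141 kJ/min
Energy balance on cold side (adiabatic exchanger): Q = ṁ_c·Cp_c·(T_c,out − T_c,in)
T_c,out = 75.7 + 2141/(9.30 × 2.41) = 171.22 °C

T_c,out = 171 °C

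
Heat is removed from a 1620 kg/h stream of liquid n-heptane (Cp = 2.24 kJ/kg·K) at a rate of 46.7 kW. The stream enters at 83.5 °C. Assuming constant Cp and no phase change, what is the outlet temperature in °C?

T_out = 37.2 °C

Q = 46.7 kW = 168120 kJ/h
ΔT = Q/(ṁ·Cp) = 168120/(1620×2.24) = 46.329 K
T_out = 83.5 − 46.329 = 37.171 °C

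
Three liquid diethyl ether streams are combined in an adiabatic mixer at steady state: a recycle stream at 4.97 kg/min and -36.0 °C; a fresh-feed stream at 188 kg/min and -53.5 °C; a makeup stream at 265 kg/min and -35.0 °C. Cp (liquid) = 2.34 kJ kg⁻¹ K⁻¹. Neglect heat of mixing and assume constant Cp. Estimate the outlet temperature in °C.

No heat crosses the boundary, so H_out = H_in.
T_out = Σ ṁᵢCp,ᵢTᵢ / Σ ṁᵢCp,ᵢ
      = -45658 / 1071.6 = -42.605 °C

T_out = -42.6 °C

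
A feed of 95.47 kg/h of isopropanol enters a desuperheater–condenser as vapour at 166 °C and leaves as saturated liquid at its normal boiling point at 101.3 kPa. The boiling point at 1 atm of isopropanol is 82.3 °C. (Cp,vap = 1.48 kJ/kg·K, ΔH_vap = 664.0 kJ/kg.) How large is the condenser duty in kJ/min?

vapour 166→82.3 °C: -123.88 kJ/kg
condensation at 82.3 °C: -664 kJ/kg
Δh = -123.88 + -664 = -787.88 kJ/kg
Q = ṁ·Δh = 95.47 kg/h × -787.88 kJ/kg = -75219 kJ/h
|Q| = 20.894 kW = 1253.6 kJ/min

Q_c = 1250 kJ/min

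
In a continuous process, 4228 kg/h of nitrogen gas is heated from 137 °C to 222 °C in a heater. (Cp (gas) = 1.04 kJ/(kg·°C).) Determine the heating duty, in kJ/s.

Q = 104 kJ/s

Q = ṁ·Cp·ΔT = 4228 × 1.04 × (222 − 137) = 373760 kJ/h
Converting: 373760 / 3600 s = 103.82 kW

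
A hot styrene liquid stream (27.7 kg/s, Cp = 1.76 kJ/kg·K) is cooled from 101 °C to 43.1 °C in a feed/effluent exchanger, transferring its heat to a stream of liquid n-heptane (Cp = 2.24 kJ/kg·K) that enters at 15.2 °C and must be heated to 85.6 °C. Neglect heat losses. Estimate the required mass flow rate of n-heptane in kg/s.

ṁ_c = 17.9 kg/s

Heat released by hot stream: Q = 27.7 × 1.76 × (101 − 43.1) = 2822.7 kJ/s
Energy balance on cold side (adiabatic exchanger): Q = ṁ_c·Cp_c·(T_c,out − T_c,in)
ṁ_c = 2822.7 / [2.24 × (85.6 − 15.2)] = 17.9 kg/s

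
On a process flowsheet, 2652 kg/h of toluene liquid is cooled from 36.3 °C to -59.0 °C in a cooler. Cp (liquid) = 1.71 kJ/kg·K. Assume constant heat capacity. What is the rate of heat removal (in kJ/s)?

Q = ṁ·Cp·ΔT = 2652 × 1.71 × (-59.0 − 36.3) = -432180 kJ/h
Converting: 432180 / 3600 s = 120.05 kW

Q_c = 120 kJ/s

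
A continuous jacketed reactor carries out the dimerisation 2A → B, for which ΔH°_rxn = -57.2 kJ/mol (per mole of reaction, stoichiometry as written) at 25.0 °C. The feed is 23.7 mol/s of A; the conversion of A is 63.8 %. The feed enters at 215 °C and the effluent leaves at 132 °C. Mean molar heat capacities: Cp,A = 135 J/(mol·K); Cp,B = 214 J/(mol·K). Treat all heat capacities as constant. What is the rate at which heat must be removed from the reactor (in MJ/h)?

Extent of reaction ξ = 0.638 × 23.7 / 2 = 7.5603 mol/s
Reaction term: ξ·ΔH°_rxn = 7.5603 × -57.2 = -432.45 kJ/s
Sensible, feed 215→25 °C: -607.9 kJ/s
Outlet flows (mol/s): A 8.5794, B 7.5603
Sensible, products 25→132 °C: 297.05 kJ/s
Q = ΔH = -743.31 kJ/s = -743.31 kW
Heat removed = 2675.9 MJ/h

Q_out = 2680 MJ/h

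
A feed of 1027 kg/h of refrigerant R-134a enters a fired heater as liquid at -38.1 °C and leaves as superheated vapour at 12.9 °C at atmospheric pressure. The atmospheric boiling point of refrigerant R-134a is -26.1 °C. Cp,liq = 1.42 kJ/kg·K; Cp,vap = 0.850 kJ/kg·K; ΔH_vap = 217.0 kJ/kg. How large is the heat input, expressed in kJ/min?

liquid -38.1→-26.1 °C: 17.04 kJ/kg
vaporisation at -26.1 °C: 217 kJ/kg
vapour -26.1→12.9 °C: 33.15 kJ/kg
Δh = 17.04 + 217 + 33.15 = 267.19 kJ/kg
Q = ṁ·Δh = 1027 kg/h × 267.19 kJ/kg = 274400 kJ/h
|Q| = 76.223 kW = 4573.4 kJ/min

Q = 4570 kJ/min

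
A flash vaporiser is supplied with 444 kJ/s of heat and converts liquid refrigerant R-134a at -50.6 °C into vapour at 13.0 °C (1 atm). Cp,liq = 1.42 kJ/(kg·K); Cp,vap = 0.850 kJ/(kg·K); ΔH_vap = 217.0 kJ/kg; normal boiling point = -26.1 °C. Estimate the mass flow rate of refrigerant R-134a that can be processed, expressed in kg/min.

ṁ = 93.5 kg/min

Δh = 1.42×(-26.1−-50.6) + 217.0 + 0.850×(13.0−-26.1) = 285.02 kJ/kg
Q = 444 kJ/s = 444 kJ/s = 26640 kJ/min
ṁ = Q/Δh = 26640 / 285.02 = 93.465 kg/min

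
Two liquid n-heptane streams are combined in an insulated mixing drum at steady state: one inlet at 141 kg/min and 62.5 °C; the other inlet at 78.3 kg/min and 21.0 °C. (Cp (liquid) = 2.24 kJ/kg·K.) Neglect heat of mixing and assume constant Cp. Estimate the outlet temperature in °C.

Energy balance with Q = 0: Σ ṁᵢCp,ᵢ(T_out − Tᵢ) = 0
Σ ṁᵢCp,ᵢTᵢ = 141×2.24×62.5 + 78.3×2.24×21.0 = 23423
Σ ṁᵢCp,ᵢ = 141×2.24 + 78.3×2.24 = 491.23
T_out = 23423 / 491.23 = 47.683 °C

T_out = 47.7 °C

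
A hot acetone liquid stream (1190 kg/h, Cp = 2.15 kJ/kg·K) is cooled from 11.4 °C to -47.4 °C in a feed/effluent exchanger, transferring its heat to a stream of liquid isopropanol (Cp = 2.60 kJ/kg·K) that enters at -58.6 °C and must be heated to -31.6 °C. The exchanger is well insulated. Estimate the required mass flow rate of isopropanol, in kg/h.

Heat released by hot stream: Q = 1190 × 2.15 × (11.4 − -47.4) = 150440 kJ/h
Energy balance on cold side (adiabatic exchanger): Q = ṁ_c·Cp_c·(T_c,out − T_c,in)
ṁ_c = 150440 / [2.60 × (-31.6 − -58.6)] = 2143 kg/h

ṁ_c = 2140 kg/h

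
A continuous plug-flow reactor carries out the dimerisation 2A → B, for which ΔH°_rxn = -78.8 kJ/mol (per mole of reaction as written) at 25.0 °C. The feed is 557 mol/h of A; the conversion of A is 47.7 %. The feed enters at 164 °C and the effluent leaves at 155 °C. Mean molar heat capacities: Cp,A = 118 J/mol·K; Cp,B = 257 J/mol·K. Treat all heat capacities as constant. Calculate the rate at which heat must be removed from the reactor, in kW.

Extent of reaction ξ = 0.477 × 557 / 2 = 132.84 mol/h
Reaction term: ξ·ΔH°_rxn = 132.84 × -78.8 = -10468 kJ/h
Sensible, feed 164→25 °C: -9135.9 kJ/h
Outlet flows (mol/h): A 291.31, B 132.84
Sensible, products 25→155 °C: 8907 kJ/h
Q = ΔH = -10697 kJ/h = -2.9714 kW
Heat removed = 2.9714 kW

Q_out = 2.97 kW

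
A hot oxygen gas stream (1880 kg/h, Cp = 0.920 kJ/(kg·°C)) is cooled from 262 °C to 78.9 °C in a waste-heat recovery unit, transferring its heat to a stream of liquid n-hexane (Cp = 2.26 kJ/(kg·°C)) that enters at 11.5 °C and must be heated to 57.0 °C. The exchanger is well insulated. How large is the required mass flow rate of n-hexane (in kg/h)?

Heat released by hot stream: Q = 1880 × 0.920 × (262 − 78.9) = 316690 kJ/h
Energy balance on cold side (adiabatic exchanger): Q = ṁ_c·Cp_c·(T_c,out − T_c,in)
ṁ_c = 316690 / [2.26 × (57.0 − 11.5)] = 3079.7 kg/h

ṁ_c = 3080 kg/h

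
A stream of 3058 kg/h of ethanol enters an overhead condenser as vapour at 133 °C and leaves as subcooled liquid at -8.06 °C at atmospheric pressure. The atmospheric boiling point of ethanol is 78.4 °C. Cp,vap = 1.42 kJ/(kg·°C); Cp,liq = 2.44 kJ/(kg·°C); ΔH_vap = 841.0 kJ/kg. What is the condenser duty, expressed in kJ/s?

vapour 133→78.4 °C: -77.532 kJ/kg
condensation at 78.4 °C: -841 kJ/kg
liquid 78.4→-8.06 °C: -210.96 kJ/kg
Δh = -77.532 + -841 + -210.96 = -1129.5 kJ/kg
Q = ṁ·Δh = 3058 kg/h × -1129.5 kJ/kg = -3.454e+06 kJ/h
|Q| = 959.44 kW

Q_c = 959 kJ/s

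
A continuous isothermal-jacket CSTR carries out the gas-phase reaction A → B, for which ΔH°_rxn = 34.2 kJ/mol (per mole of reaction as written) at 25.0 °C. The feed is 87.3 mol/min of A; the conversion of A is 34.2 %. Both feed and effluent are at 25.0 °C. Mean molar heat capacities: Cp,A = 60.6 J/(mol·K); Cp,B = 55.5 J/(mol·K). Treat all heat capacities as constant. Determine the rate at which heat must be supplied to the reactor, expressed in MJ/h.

Extent of reaction ξ = 0.342 × 87.3 = 29.857 mol/min
Reaction term: ξ·ΔH°_rxn = 29.857 × 34.2 = 1021.1 kJ/min
Q = ΔH = 1021.1 kJ/min = 17.018 kW
Heat supplied = 61.266 MJ/h

Q_in = 61.3 MJ/h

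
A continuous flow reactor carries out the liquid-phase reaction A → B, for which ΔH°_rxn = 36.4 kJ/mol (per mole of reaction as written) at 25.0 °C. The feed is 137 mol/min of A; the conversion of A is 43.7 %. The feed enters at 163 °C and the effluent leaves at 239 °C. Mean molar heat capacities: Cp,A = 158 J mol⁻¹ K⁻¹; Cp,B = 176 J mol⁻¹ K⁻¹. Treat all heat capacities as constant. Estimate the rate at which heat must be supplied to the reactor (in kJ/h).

Extent of reaction ξ = 0.437 × 137 = 59.869 mol/min
Reaction term: ξ·ΔH°_rxn = 59.869 × 36.4 = 2179.2 kJ/min
Sensible, feed 163→25 °C: -2987.1 kJ/min
Outlet flows (mol/min): A 77.131, B 59.869
Sensible, products 25→239 °C: 4862.9 kJ/min
Q = ΔH = 4054.9 kJ/min = 67.582 kW
Heat supplied = 243300 kJ/h

Q_in = 243000 kJ/h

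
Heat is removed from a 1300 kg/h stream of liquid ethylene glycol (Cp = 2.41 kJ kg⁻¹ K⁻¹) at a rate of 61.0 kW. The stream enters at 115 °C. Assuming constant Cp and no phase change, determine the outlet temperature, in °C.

T_out = 44.9 °C

Q = 61.0 kW = 219600 kJ/h
ΔT = Q/(ṁ·Cp) = 219600/(1300×2.41) = 70.093 K
T_out = 115 − 70.093 = 44.907 °C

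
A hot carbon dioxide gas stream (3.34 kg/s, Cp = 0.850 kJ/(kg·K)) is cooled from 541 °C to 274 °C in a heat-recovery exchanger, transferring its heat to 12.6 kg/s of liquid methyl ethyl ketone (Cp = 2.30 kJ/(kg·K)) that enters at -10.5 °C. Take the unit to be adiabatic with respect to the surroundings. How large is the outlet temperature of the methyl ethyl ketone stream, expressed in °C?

T_c,out = 15.7 °C

Heat released by hot stream: Q = 3.34 × 0.850 × (541 − 274) = 758.01 kJ/s
Energy balance on cold side (adiabatic exchanger): Q = ṁ_c·Cp_c·(T_c,out − T_c,in)
T_c,out = -10.5 + 758.01/(12.6 × 2.30) = 15.656 °C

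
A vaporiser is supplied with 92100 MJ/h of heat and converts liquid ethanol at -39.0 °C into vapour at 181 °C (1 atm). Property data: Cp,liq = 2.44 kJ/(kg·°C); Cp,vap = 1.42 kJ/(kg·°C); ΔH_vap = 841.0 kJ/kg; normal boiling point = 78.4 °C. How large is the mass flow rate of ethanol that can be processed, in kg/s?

ṁ = 20.1 kg/s

Δh = 2.44×(78.4−-39.0) + 841.0 + 1.42×(181−78.4) = 1273.1 kJ/kg
Q = 92100 MJ/h = 25583 kJ/s = 25583 kJ/s
ṁ = Q/Δh = 25583 / 1273.1 = 20.095 kg/s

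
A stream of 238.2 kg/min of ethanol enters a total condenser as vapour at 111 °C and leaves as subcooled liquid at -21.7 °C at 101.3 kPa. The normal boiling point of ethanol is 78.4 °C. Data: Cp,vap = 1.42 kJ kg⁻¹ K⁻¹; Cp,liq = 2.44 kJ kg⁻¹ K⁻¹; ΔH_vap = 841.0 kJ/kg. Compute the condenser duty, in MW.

vapour 111→78.4 °C: -46.292 kJ/kg
condensation at 78.4 °C: -841 kJ/kg
liquid 78.4→-21.7 °C: -244.24 kJ/kg
Δh = -46.292 + -841 + -244.24 = -1131.5 kJ/kg
Q = ṁ·Δh = 238.2 kg/min × -1131.5 kJ/kg = -269530 kJ/min
|Q| = 4492.2 kW = 4.4922 MW

Q_c = 4.49 MW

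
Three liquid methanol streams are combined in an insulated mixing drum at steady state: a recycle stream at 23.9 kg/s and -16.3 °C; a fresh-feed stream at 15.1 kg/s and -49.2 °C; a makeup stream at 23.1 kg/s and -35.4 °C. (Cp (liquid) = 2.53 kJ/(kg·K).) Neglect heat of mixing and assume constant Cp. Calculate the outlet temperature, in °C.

T_out = -31.4 °C

Energy balance with Q = 0: Σ ṁᵢCp,ᵢ(T_out − Tᵢ) = 0
Σ ṁᵢCp,ᵢTᵢ = 23.9×2.53×-16.3 + 15.1×2.53×-49.2 + 23.1×2.53×-35.4 = -4934.1
Σ ṁᵢCp,ᵢ = 23.9×2.53 + 15.1×2.53 + 23.1×2.53 = 157.11
T_out = -4934.1 / 157.11 = -31.405 °C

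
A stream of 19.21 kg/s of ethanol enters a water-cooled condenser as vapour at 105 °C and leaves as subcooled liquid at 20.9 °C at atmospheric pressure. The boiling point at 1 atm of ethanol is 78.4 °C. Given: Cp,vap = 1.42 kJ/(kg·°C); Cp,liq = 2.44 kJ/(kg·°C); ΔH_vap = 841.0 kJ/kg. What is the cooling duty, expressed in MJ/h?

Q_c = 70500 MJ/h

vapour 105→78.4 °C: -37.772 kJ/kg
condensation at 78.4 °C: -841 kJ/kg
liquid 78.4→20.9 °C: -140.3 kJ/kg
Δh = -37.772 + -841 + -140.3 = -1019.1 kJ/kg
Q = ṁ·Δh = 19.21 kg/s × -1019.1 kJ/kg = -19576 kJ/s
|Q| = 19576 kW = 70475 MJ/h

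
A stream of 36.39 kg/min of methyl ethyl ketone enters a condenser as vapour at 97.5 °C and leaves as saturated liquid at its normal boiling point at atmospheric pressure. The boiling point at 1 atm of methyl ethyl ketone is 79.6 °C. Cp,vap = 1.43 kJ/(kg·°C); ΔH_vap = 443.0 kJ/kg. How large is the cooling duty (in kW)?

Q_c = 284 kW

vapour 97.5→79.6 °C: -25.597 kJ/kg
condensation at 79.6 °C: -443 kJ/kg
Δh = -25.597 + -443 = -468.6 kJ/kg
Q = ṁ·Δh = 36.39 kg/min × -468.6 kJ/kg = -17052 kJ/min
|Q| = 284.2 kW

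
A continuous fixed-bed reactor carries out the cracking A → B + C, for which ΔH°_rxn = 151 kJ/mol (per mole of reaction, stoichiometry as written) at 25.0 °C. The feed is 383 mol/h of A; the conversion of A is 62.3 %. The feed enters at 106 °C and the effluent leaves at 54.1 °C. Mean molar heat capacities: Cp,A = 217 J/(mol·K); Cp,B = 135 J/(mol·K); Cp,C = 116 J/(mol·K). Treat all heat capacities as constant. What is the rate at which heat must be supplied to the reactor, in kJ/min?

Q_in = 533 kJ/min

Extent of reaction ξ = 0.623 × 383 = 238.61 mol/h
Reaction term: ξ·ΔH°_rxn = 238.61 × 151 = 36030 kJ/h
Sensible, feed 106→25 °C: -6732 kJ/h
Outlet flows (mol/h): A 144.39, B 238.61, C 238.61
Sensible, products 25→54.1 °C: 2654.6 kJ/h
Q = ΔH = 31953 kJ/h = 8.8757 kW
Heat supplied = 532.54 kJ/min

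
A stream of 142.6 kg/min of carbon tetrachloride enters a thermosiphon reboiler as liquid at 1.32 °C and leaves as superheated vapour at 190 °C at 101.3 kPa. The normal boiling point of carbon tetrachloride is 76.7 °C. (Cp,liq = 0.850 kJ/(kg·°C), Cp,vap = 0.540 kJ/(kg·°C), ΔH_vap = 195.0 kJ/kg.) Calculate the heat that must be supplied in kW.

liquid 1.32→76.7 °C: 64.073 kJ/kg
vaporisation at 76.7 °C: 195 kJ/kg
vapour 76.7→190 °C: 61.182 kJ/kg
Δh = 64.073 + 195 + 61.182 = 320.25 kJ/kg
Q = ṁ·Δh = 142.6 kg/min × 320.25 kJ/kg = 45668 kJ/min
|Q| = 761.14 kW

Q = 761 kW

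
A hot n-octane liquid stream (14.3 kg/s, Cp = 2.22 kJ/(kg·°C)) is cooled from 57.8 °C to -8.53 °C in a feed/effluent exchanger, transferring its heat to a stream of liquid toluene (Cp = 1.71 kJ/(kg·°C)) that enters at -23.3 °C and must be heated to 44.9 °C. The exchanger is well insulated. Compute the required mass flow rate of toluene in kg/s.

Heat released by hot stream: Q = 14.3 × 2.22 × (57.8 − -8.53) = 2105.7 kJ/s
Energy balance on cold side (adiabatic exchanger): Q = ṁ_c·Cp_c·(T_c,out − T_c,in)
ṁ_c = 2105.7 / [1.71 × (44.9 − -23.3)] = 18.056 kg/s

ṁ_c = 18.1 kg/s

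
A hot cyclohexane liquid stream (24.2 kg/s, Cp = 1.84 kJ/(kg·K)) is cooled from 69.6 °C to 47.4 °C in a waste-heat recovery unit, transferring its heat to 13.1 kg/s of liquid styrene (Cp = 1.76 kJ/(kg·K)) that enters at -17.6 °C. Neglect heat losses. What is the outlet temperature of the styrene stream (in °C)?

Heat released by hot stream: Q = 24.2 × 1.84 × (69.6 − 47.4) = 988.52 kJ/s
Energy balance on cold side (adiabatic exchanger): Q = ṁ_c·Cp_c·(T_c,out − T_c,in)
T_c,out = -17.6 + 988.52/(13.1 × 1.76) = 25.275 °C

T_c,out = 25.3 °C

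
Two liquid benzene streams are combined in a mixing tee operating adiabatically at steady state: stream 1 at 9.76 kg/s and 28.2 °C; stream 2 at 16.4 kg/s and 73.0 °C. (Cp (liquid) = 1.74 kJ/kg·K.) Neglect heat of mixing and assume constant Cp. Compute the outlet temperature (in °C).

T_out = 56.3 °C

Adiabatic, steady state ⇒ Σ ṁᵢCp,ᵢ(T_out − Tᵢ) = 0
T_out = Σ ṁᵢCp,ᵢTᵢ / Σ ṁᵢCp,ᵢ
      = 2562 / 45.518 = 56.286 °C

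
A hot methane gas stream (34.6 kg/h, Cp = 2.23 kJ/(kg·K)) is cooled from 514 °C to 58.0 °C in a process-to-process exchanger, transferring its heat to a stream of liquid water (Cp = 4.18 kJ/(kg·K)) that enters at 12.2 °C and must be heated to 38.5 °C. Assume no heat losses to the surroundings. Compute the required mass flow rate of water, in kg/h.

ṁ_c = 320 kg/h

Heat released by hot stream: Q = 34.6 × 2.23 × (514 − 58.0) = 35184 kJ/h
Energy balance on cold side (adiabatic exchanger): Q = ṁ_c·Cp_c·(T_c,out − T_c,in)
ṁ_c = 35184 / [4.18 × (38.5 − 12.2)] = 320.05 kg/h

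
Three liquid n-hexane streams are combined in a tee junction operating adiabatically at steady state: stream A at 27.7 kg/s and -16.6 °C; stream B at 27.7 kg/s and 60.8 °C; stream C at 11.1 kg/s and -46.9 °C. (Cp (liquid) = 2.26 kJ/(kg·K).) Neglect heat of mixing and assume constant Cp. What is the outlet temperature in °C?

Adiabatic, steady state ⇒ Σ ṁᵢCp,ᵢ(T_out − Tᵢ) = 0
T_out = Σ ṁᵢCp,ᵢTᵢ / Σ ṁᵢCp,ᵢ
      = 1590.5 / 150.29 = 10.583 °C

T_out = 10.6 °C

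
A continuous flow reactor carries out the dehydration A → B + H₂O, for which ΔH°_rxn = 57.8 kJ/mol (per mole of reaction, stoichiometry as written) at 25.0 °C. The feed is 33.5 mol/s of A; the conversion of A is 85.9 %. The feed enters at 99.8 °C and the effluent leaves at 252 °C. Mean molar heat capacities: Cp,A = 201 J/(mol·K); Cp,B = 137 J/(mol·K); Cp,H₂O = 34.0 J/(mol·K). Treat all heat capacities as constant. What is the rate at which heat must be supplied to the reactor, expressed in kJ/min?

Extent of reaction ξ = 0.859 × 33.5 = 28.776 mol/s
Reaction term: ξ·ΔH°_rxn = 28.776 × 57.8 = 1663.3 kJ/s
Sensible, feed 99.8→25 °C: -503.67 kJ/s
Outlet flows (mol/s): A 4.7235, B 28.776, H₂O 28.776
Sensible, products 25→252 °C: 1332.5 kJ/s
Q = ΔH = 2492.2 kJ/s = 2492.2 kW
Heat supplied = 149530 kJ/min

Q_in = 150000 kJ/min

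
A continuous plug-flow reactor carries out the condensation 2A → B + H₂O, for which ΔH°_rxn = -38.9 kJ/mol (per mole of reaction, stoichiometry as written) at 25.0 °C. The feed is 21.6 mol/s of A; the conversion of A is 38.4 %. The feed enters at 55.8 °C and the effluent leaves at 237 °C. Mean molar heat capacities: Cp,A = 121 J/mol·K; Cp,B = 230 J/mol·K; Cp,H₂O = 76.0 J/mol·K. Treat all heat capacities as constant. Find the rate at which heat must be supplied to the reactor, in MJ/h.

Extent of reaction ξ = 0.384 × 21.6 / 2 = 4.1472 mol/s
Reaction term: ξ·ΔH°_rxn = 4.1472 × -38.9 = -161.33 kJ/s
Sensible, feed 55.8→25 °C: -80.499 kJ/s
Outlet flows (mol/s): A 13.306, B 4.1472, H₂O 4.1472
Sensible, products 25→237 °C: 610.35 kJ/s
Q = ΔH = 368.53 kJ/s = 368.53 kW
Heat supplied = 1326.7 MJ/h

Q_in = 1330 MJ/h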